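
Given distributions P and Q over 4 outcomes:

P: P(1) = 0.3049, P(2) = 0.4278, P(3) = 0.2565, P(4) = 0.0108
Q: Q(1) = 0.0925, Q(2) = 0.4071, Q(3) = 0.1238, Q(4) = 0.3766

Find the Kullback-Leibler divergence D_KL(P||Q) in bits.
0.7695 bits

D_KL(P||Q) = Σ P(x) log₂(P(x)/Q(x))

Computing term by term:
  P(1)·log₂(P(1)/Q(1)) = 0.3049·log₂(0.3049/0.0925) = 0.52468
  P(2)·log₂(P(2)/Q(2)) = 0.4278·log₂(0.4278/0.4071) = 0.03061
  P(3)·log₂(P(3)/Q(3)) = 0.2565·log₂(0.2565/0.1238) = 0.26957
  P(4)·log₂(P(4)/Q(4)) = 0.0108·log₂(0.0108/0.3766) = -0.05534

D_KL(P||Q) = 0.52468 + 0.03061 + 0.26957 - 0.05534 = 0.76952 ≈ 0.7695 bits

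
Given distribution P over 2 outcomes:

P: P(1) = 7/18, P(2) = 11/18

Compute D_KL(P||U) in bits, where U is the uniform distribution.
0.0359 bits

U(i) = 1/2 for all i

D_KL(P||U) = Σ P(x) log₂(P(x) / (1/2))
           = Σ P(x) log₂(P(x)) + log₂(2)
           = log₂(2) - H(P)

H(P) = -Σ P(x) log₂(P(x)):
  -P(1)·log₂(P(1)) = -(7/18)·log₂(7/18) = 0.52989
  -P(2)·log₂(P(2)) = -(11/18)·log₂(11/18) = 0.43419
H(P) = 0.52989 + 0.43419 = 0.96408 bits

log₂(2) = 1.00000 bits

D_KL(P||U) = 1.00000 - 0.96408 = 0.03592 ≈ 0.0359 bits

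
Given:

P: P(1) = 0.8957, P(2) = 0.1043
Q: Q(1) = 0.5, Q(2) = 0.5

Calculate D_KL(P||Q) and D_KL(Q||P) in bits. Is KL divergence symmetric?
D_KL(P||Q) = 0.5175 bits, D_KL(Q||P) = 0.7101 bits. No, KL divergence is not symmetric.

D_KL(P||Q) = Σ P(x) log₂(P(x)/Q(x))

Computing term by term:
  P(1)·log₂(P(1)/Q(1)) = 0.8957·log₂(0.8957/0.5) = 0.75336
  P(2)·log₂(P(2)/Q(2)) = 0.1043·log₂(0.1043/0.5) = -0.23584

D_KL(P||Q) = 0.75336 - 0.23584 = 0.51752 ≈ 0.5175 bits

D_KL(Q||P) = Σ Q(x) log₂(Q(x)/P(x))

Computing term by term:
  Q(1)·log₂(Q(1)/P(1)) = 0.5·log₂(0.5/0.8957) = -0.42054
  Q(2)·log₂(Q(2)/P(2)) = 0.5·log₂(0.5/0.1043) = 1.13059

D_KL(Q||P) = -0.42054 + 1.13059 = 0.71005 ≈ 0.7101 bits

These are NOT equal (difference: 0.1926 bits). KL divergence is asymmetric: D_KL(P||Q) ≠ D_KL(Q||P) in general.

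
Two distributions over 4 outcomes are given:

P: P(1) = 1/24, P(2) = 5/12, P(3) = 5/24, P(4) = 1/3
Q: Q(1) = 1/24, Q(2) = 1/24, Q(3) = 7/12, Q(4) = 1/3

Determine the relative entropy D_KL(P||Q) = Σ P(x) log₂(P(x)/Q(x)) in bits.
1.0747 bits

D_KL(P||Q) = Σ P(x) log₂(P(x)/Q(x))

Computing term by term:
  P(1)·log₂(P(1)/Q(1)) = (1/24)·log₂((1/24)/(1/24)) = 0.00000
  P(2)·log₂(P(2)/Q(2)) = (5/12)·log₂((5/12)/(1/24)) = 1.38414
  P(3)·log₂(P(3)/Q(3)) = (5/24)·log₂((5/24)/(7/12)) = -0.30946
  P(4)·log₂(P(4)/Q(4)) = (1/3)·log₂((1/3)/(1/3)) = 0.00000

D_KL(P||Q) = 0.00000 + 1.38414 - 0.30946 + 0.00000 = 1.07468 ≈ 1.0747 bits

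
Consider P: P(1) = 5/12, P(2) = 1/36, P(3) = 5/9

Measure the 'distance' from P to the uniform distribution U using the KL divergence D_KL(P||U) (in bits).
0.4440 bits

U(i) = 1/3 for all i

D_KL(P||U) = Σ P(x) log₂(P(x) / (1/3))
           = Σ P(x) log₂(P(x)) + log₂(3)
           = log₂(3) - H(P)

H(P) = -Σ P(x) log₂(P(x)):
  -P(1)·log₂(P(1)) = -(5/12)·log₂(5/12) = 0.52626
  -P(2)·log₂(P(2)) = -(1/36)·log₂(1/36) = 0.14361
  -P(3)·log₂(P(3)) = -(5/9)·log₂(5/9) = 0.47111
H(P) = 0.52626 + 0.14361 + 0.47111 = 1.14098 bits

log₂(3) = 1.58496 bits

D_KL(P||U) = 1.58496 - 1.14098 = 0.44398 ≈ 0.4440 bits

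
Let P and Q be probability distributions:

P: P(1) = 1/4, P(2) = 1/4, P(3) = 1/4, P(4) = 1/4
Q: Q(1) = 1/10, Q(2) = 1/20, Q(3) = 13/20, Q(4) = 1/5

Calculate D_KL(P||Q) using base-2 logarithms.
0.6468 bits

D_KL(P||Q) = Σ P(x) log₂(P(x)/Q(x))

Computing term by term:
  P(1)·log₂(P(1)/Q(1)) = (1/4)·log₂((1/4)/(1/10)) = 0.33048
  P(2)·log₂(P(2)/Q(2)) = (1/4)·log₂((1/4)/(1/20)) = 0.58048
  P(3)·log₂(P(3)/Q(3)) = (1/4)·log₂((1/4)/(13/20)) = -0.34463
  P(4)·log₂(P(4)/Q(4)) = (1/4)·log₂((1/4)/(1/5)) = 0.08048

D_KL(P||Q) = 0.33048 + 0.58048 - 0.34463 + 0.08048 = 0.64681 ≈ 0.6468 bits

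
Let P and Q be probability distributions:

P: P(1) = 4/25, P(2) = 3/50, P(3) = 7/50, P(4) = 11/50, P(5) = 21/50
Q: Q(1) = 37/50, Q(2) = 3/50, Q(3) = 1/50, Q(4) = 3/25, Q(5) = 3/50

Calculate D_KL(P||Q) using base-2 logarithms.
1.4110 bits

D_KL(P||Q) = Σ P(x) log₂(P(x)/Q(x))

Computing term by term:
  P(1)·log₂(P(1)/Q(1)) = (4/25)·log₂((4/25)/(37/50)) = -0.35351
  P(2)·log₂(P(2)/Q(2)) = (3/50)·log₂((3/50)/(3/50)) = 0.00000
  P(3)·log₂(P(3)/Q(3)) = (7/50)·log₂((7/50)/(1/50)) = 0.39303
  P(4)·log₂(P(4)/Q(4)) = (11/50)·log₂((11/50)/(3/25)) = 0.19238
  P(5)·log₂(P(5)/Q(5)) = (21/50)·log₂((21/50)/(3/50)) = 1.17909

D_KL(P||Q) = -0.35351 + 0.00000 + 0.39303 + 0.19238 + 1.17909 = 1.41099 ≈ 1.4110 bits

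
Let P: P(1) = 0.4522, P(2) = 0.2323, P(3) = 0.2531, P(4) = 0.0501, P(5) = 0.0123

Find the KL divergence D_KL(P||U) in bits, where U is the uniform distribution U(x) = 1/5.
0.5188 bits

U(i) = 1/5 for all i

D_KL(P||U) = Σ P(x) log₂(P(x) / (1/5))
           = Σ P(x) log₂(P(x)) + log₂(5)
           = log₂(5) - H(P)

H(P) = -Σ P(x) log₂(P(x)):
  -P(1)·log₂(P(1)) = -(0.4522)·log₂(0.4522) = 0.51775
  -P(2)·log₂(P(2)) = -(0.2323)·log₂(0.2323) = 0.48921
  -P(3)·log₂(P(3)) = -(0.2531)·log₂(0.2531) = 0.50170
  -P(4)·log₂(P(4)) = -(0.0501)·log₂(0.0501) = 0.21638
  -P(5)·log₂(P(5)) = -(0.0123)·log₂(0.0123) = 0.07805
H(P) = 0.51775 + 0.48921 + 0.50170 + 0.21638 + 0.07805 = 1.80309 bits

log₂(5) = 2.32193 bits

D_KL(P||U) = 2.32193 - 1.80309 = 0.51884 ≈ 0.5188 bits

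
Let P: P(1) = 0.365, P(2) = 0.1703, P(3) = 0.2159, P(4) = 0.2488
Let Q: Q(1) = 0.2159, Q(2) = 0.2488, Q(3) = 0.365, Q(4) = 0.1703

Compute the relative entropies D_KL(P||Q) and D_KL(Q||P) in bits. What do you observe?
D_KL(P||Q) = 0.1559 bits, D_KL(Q||P) = 0.1559 bits. The two directions give the same value here, because Q is a self-inverse relabeling of P; in general KL divergence is asymmetric.

D_KL(P||Q) = Σ P(x) log₂(P(x)/Q(x))

Computing term by term:
  P(1)·log₂(P(1)/Q(1)) = 0.365·log₂(0.365/0.2159) = 0.27650
  P(2)·log₂(P(2)/Q(2)) = 0.1703·log₂(0.1703/0.2488) = -0.09314
  P(3)·log₂(P(3)/Q(3)) = 0.2159·log₂(0.2159/0.365) = -0.16355
  P(4)·log₂(P(4)/Q(4)) = 0.2488·log₂(0.2488/0.1703) = 0.13607

D_KL(P||Q) = 0.27650 - 0.09314 - 0.16355 + 0.13607 = 0.15588 ≈ 0.1559 bits

D_KL(Q||P) = Σ Q(x) log₂(Q(x)/P(x))

Computing term by term:
  Q(1)·log₂(Q(1)/P(1)) = 0.2159·log₂(0.2159/0.365) = -0.16355
  Q(2)·log₂(Q(2)/P(2)) = 0.2488·log₂(0.2488/0.1703) = 0.13607
  Q(3)·log₂(Q(3)/P(3)) = 0.365·log₂(0.365/0.2159) = 0.27650
  Q(4)·log₂(Q(4)/P(4)) = 0.1703·log₂(0.1703/0.2488) = -0.09314

D_KL(Q||P) = -0.16355 + 0.13607 + 0.27650 - 0.09314 = 0.15588 ≈ 0.1559 bits

These ARE equal here. Q is P with outcomes relabeled (Q(1) = P(3), Q(2) = P(4), Q(3) = P(1), Q(4) = P(2)) by a relabeling that is its own inverse, so the two sums contain exactly the same terms in a different order. This is a special case — KL divergence is not symmetric in general: D_KL(P||Q) ≠ D_KL(Q||P) for most P, Q.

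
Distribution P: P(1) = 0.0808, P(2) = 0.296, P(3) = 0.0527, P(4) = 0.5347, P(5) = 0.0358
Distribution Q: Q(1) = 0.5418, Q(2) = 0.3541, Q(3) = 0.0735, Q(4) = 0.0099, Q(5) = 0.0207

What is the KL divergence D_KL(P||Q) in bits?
2.7819 bits

D_KL(P||Q) = Σ P(x) log₂(P(x)/Q(x))

Computing term by term:
  P(1)·log₂(P(1)/Q(1)) = 0.0808·log₂(0.0808/0.5418) = -0.22182
  P(2)·log₂(P(2)/Q(2)) = 0.296·log₂(0.296/0.3541) = -0.07653
  P(3)·log₂(P(3)/Q(3)) = 0.0527·log₂(0.0527/0.0735) = -0.02529
  P(4)·log₂(P(4)/Q(4)) = 0.5347·log₂(0.5347/0.0099) = 3.07728
  P(5)·log₂(P(5)/Q(5)) = 0.0358·log₂(0.0358/0.0207) = 0.02829

D_KL(P||Q) = -0.22182 - 0.07653 - 0.02529 + 3.07728 + 0.02829 = 2.78193 ≈ 2.7819 bits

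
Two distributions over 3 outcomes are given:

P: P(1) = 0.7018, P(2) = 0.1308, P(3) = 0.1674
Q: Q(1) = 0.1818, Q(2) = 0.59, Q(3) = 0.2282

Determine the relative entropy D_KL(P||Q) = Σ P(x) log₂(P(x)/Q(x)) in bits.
1.0085 bits

D_KL(P||Q) = Σ P(x) log₂(P(x)/Q(x))

Computing term by term:
  P(1)·log₂(P(1)/Q(1)) = 0.7018·log₂(0.7018/0.1818) = 1.36760
  P(2)·log₂(P(2)/Q(2)) = 0.1308·log₂(0.1308/0.59) = -0.28427
  P(3)·log₂(P(3)/Q(3)) = 0.1674·log₂(0.1674/0.2282) = -0.07483

D_KL(P||Q) = 1.36760 - 0.28427 - 0.07483 = 1.00850 ≈ 1.0085 bits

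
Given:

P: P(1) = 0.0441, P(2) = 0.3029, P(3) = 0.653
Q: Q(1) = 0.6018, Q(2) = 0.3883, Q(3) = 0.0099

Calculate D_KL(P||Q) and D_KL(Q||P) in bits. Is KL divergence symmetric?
D_KL(P||Q) = 3.6716 bits, D_KL(Q||P) = 2.3484 bits. No, KL divergence is not symmetric.

D_KL(P||Q) = Σ P(x) log₂(P(x)/Q(x))

Computing term by term:
  P(1)·log₂(P(1)/Q(1)) = 0.0441·log₂(0.0441/0.6018) = -0.16628
  P(2)·log₂(P(2)/Q(2)) = 0.3029·log₂(0.3029/0.3883) = -0.10854
  P(3)·log₂(P(3)/Q(3)) = 0.653·log₂(0.653/0.0099) = 3.94641

D_KL(P||Q) = -0.16628 - 0.10854 + 3.94641 = 3.67159 ≈ 3.6716 bits

D_KL(Q||P) = Σ Q(x) log₂(Q(x)/P(x))

Computing term by term:
  Q(1)·log₂(Q(1)/P(1)) = 0.6018·log₂(0.6018/0.0441) = 2.26905
  Q(2)·log₂(Q(2)/P(2)) = 0.3883·log₂(0.3883/0.3029) = 0.13914
  Q(3)·log₂(Q(3)/P(3)) = 0.0099·log₂(0.0099/0.653) = -0.05983

D_KL(Q||P) = 2.26905 + 0.13914 - 0.05983 = 2.34836 ≈ 2.3484 bits

These are NOT equal (difference: 1.3232 bits). KL divergence is asymmetric: D_KL(P||Q) ≠ D_KL(Q||P) in general.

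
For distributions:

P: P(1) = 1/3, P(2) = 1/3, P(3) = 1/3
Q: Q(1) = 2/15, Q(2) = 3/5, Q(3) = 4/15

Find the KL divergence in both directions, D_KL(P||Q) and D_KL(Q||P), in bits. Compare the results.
D_KL(P||Q) = 0.2653 bits, D_KL(Q||P) = 0.2467 bits. D_KL(P||Q) is larger than D_KL(Q||P) by 0.0186 bits; the two directions differ.

D_KL(P||Q) = Σ P(x) log₂(P(x)/Q(x))

Computing term by term:
  P(1)·log₂(P(1)/Q(1)) = (1/3)·log₂((1/3)/(2/15)) = 0.44064
  P(2)·log₂(P(2)/Q(2)) = (1/3)·log₂((1/3)/(3/5)) = -0.28267
  P(3)·log₂(P(3)/Q(3)) = (1/3)·log₂((1/3)/(4/15)) = 0.10731

D_KL(P||Q) = 0.44064 - 0.28267 + 0.10731 = 0.26528 ≈ 0.2653 bits

D_KL(Q||P) = Σ Q(x) log₂(Q(x)/P(x))

Computing term by term:
  Q(1)·log₂(Q(1)/P(1)) = (2/15)·log₂((2/15)/(1/3)) = -0.17626
  Q(2)·log₂(Q(2)/P(2)) = (3/5)·log₂((3/5)/(1/3)) = 0.50880
  Q(3)·log₂(Q(3)/P(3)) = (4/15)·log₂((4/15)/(1/3)) = -0.08585

D_KL(Q||P) = -0.17626 + 0.50880 - 0.08585 = 0.24669 ≈ 0.2467 bits

These are NOT equal (difference: 0.0186 bits). KL divergence is asymmetric: D_KL(P||Q) ≠ D_KL(Q||P) in general.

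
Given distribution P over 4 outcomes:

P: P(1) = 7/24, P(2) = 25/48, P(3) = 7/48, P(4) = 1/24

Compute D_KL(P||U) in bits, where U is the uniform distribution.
0.3953 bits

U(i) = 1/4 for all i

D_KL(P||U) = Σ P(x) log₂(P(x) / (1/4))
           = Σ P(x) log₂(P(x)) + log₂(4)
           = log₂(4) - H(P)

H(P) = -Σ P(x) log₂(P(x)):
  -P(1)·log₂(P(1)) = -(7/24)·log₂(7/24) = 0.51847
  -P(2)·log₂(P(2)) = -(25/48)·log₂(25/48) = 0.49016
  -P(3)·log₂(P(3)) = -(7/48)·log₂(7/48) = 0.40507
  -P(4)·log₂(P(4)) = -(1/24)·log₂(1/24) = 0.19104
H(P) = 0.51847 + 0.49016 + 0.40507 + 0.19104 = 1.60474 bits

log₂(4) = 2.00000 bits

D_KL(P||U) = 2.00000 - 1.60474 = 0.39526 ≈ 0.3953 bits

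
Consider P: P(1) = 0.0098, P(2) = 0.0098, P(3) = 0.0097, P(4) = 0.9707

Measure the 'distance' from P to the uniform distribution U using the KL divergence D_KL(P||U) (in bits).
1.7627 bits

U(i) = 1/4 for all i

D_KL(P||U) = Σ P(x) log₂(P(x) / (1/4))
           = Σ P(x) log₂(P(x)) + log₂(4)
           = log₂(4) - H(P)

H(P) = -Σ P(x) log₂(P(x)):
  -P(1)·log₂(P(1)) = -(0.0098)·log₂(0.0098) = 0.06540
  -P(2)·log₂(P(2)) = -(0.0098)·log₂(0.0098) = 0.06540
  -P(3)·log₂(P(3)) = -(0.0097)·log₂(0.0097) = 0.06487
  -P(4)·log₂(P(4)) = -(0.9707)·log₂(0.9707) = 0.04165
H(P) = 0.06540 + 0.06540 + 0.06487 + 0.04165 = 0.23732 bits

log₂(4) = 2.00000 bits

D_KL(P||U) = 2.00000 - 0.23732 = 1.76268 ≈ 1.7627 bits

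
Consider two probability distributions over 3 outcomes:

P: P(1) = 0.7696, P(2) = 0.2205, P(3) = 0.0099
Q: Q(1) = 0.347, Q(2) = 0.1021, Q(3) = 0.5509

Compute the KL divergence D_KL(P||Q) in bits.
1.0719 bits

D_KL(P||Q) = Σ P(x) log₂(P(x)/Q(x))

Computing term by term:
  P(1)·log₂(P(1)/Q(1)) = 0.7696·log₂(0.7696/0.347) = 0.88440
  P(2)·log₂(P(2)/Q(2)) = 0.2205·log₂(0.2205/0.1021) = 0.24493
  P(3)·log₂(P(3)/Q(3)) = 0.0099·log₂(0.0099/0.5509) = -0.05740

D_KL(P||Q) = 0.88440 + 0.24493 - 0.05740 = 1.07193 ≈ 1.0719 bits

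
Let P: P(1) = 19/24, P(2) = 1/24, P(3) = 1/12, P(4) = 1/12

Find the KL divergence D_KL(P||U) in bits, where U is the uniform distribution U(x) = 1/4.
0.9446 bits

U(i) = 1/4 for all i

D_KL(P||U) = Σ P(x) log₂(P(x) / (1/4))
           = Σ P(x) log₂(P(x)) + log₂(4)
           = log₂(4) - H(P)

H(P) = -Σ P(x) log₂(P(x)):
  -P(1)·log₂(P(1)) = -(19/24)·log₂(19/24) = 0.26682
  -P(2)·log₂(P(2)) = -(1/24)·log₂(1/24) = 0.19104
  -P(3)·log₂(P(3)) = -(1/12)·log₂(1/12) = 0.29875
  -P(4)·log₂(P(4)) = -(1/12)·log₂(1/12) = 0.29875
H(P) = 0.26682 + 0.19104 + 0.29875 + 0.29875 = 1.05536 bits

log₂(4) = 2.00000 bits

D_KL(P||U) = 2.00000 - 1.05536 = 0.94464 ≈ 0.9446 bits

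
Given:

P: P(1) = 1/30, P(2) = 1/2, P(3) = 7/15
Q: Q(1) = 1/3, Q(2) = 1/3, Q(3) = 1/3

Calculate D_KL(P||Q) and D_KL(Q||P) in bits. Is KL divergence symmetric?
D_KL(P||Q) = 0.4083 bits, D_KL(Q||P) = 0.7505 bits. No, KL divergence is not symmetric.

D_KL(P||Q) = Σ P(x) log₂(P(x)/Q(x))

Computing term by term:
  P(1)·log₂(P(1)/Q(1)) = (1/30)·log₂((1/30)/(1/3)) = -0.11073
  P(2)·log₂(P(2)/Q(2)) = (1/2)·log₂((1/2)/(1/3)) = 0.29248
  P(3)·log₂(P(3)/Q(3)) = (7/15)·log₂((7/15)/(1/3)) = 0.22653

D_KL(P||Q) = -0.11073 + 0.29248 + 0.22653 = 0.40828 ≈ 0.4083 bits

D_KL(Q||P) = Σ Q(x) log₂(Q(x)/P(x))

Computing term by term:
  Q(1)·log₂(Q(1)/P(1)) = (1/3)·log₂((1/3)/(1/30)) = 1.10731
  Q(2)·log₂(Q(2)/P(2)) = (1/3)·log₂((1/3)/(1/2)) = -0.19499
  Q(3)·log₂(Q(3)/P(3)) = (1/3)·log₂((1/3)/(7/15)) = -0.16181

D_KL(Q||P) = 1.10731 - 0.19499 - 0.16181 = 0.75051 ≈ 0.7505 bits

These are NOT equal (difference: 0.3422 bits). KL divergence is asymmetric: D_KL(P||Q) ≠ D_KL(Q||P) in general.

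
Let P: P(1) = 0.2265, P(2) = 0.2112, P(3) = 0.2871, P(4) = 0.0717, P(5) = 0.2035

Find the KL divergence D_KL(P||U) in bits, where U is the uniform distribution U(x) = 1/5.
0.1060 bits

U(i) = 1/5 for all i

D_KL(P||U) = Σ P(x) log₂(P(x) / (1/5))
           = Σ P(x) log₂(P(x)) + log₂(5)
           = log₂(5) - H(P)

H(P) = -Σ P(x) log₂(P(x)):
  -P(1)·log₂(P(1)) = -(0.2265)·log₂(0.2265) = 0.48526
  -P(2)·log₂(P(2)) = -(0.2112)·log₂(0.2112) = 0.47379
  -P(3)·log₂(P(3)) = -(0.2871)·log₂(0.2871) = 0.51689
  -P(4)·log₂(P(4)) = -(0.0717)·log₂(0.0717) = 0.27260
  -P(5)·log₂(P(5)) = -(0.2035)·log₂(0.2035) = 0.46742
H(P) = 0.48526 + 0.47379 + 0.51689 + 0.27260 + 0.46742 = 2.21596 bits

log₂(5) = 2.32193 bits

D_KL(P||U) = 2.32193 - 2.21596 = 0.10597 ≈ 0.1060 bits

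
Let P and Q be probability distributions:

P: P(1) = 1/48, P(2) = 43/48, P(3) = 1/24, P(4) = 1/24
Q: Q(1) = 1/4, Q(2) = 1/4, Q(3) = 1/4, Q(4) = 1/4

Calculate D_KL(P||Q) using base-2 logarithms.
1.3594 bits

D_KL(P||Q) = Σ P(x) log₂(P(x)/Q(x))

Computing term by term:
  P(1)·log₂(P(1)/Q(1)) = (1/48)·log₂((1/48)/(1/4)) = -0.07469
  P(2)·log₂(P(2)/Q(2)) = (43/48)·log₂((43/48)/(1/4)) = 1.64950
  P(3)·log₂(P(3)/Q(3)) = (1/24)·log₂((1/24)/(1/4)) = -0.10771
  P(4)·log₂(P(4)/Q(4)) = (1/24)·log₂((1/24)/(1/4)) = -0.10771

D_KL(P||Q) = -0.07469 + 1.64950 - 0.10771 - 0.10771 = 1.35939 ≈ 1.3594 bits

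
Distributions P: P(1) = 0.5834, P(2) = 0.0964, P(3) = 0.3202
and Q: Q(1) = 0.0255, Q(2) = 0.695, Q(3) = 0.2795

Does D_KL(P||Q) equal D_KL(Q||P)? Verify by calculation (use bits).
D_KL(P||Q) = 2.4227 bits, D_KL(Q||P) = 1.8107 bits. No — D_KL(P||Q) ≠ D_KL(Q||P) for this pair.

D_KL(P||Q) = Σ P(x) log₂(P(x)/Q(x))

Computing term by term:
  P(1)·log₂(P(1)/Q(1)) = 0.5834·log₂(0.5834/0.0255) = 2.63459
  P(2)·log₂(P(2)/Q(2)) = 0.0964·log₂(0.0964/0.695) = -0.27473
  P(3)·log₂(P(3)/Q(3)) = 0.3202·log₂(0.3202/0.2795) = 0.06280

D_KL(P||Q) = 2.63459 - 0.27473 + 0.06280 = 2.42266 ≈ 2.4227 bits

D_KL(Q||P) = Σ Q(x) log₂(Q(x)/P(x))

Computing term by term:
  Q(1)·log₂(Q(1)/P(1)) = 0.0255·log₂(0.0255/0.5834) = -0.11516
  Q(2)·log₂(Q(2)/P(2)) = 0.695·log₂(0.695/0.0964) = 1.98069
  Q(3)·log₂(Q(3)/P(3)) = 0.2795·log₂(0.2795/0.3202) = -0.05482

D_KL(Q||P) = -0.11516 + 1.98069 - 0.05482 = 1.81071 ≈ 1.8107 bits

These are NOT equal (difference: 0.6120 bits). KL divergence is asymmetric: D_KL(P||Q) ≠ D_KL(Q||P) in general.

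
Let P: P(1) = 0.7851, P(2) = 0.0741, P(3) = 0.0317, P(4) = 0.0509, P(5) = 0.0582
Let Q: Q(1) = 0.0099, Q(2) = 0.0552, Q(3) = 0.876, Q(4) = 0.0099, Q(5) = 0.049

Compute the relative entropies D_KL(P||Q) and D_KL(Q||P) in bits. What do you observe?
D_KL(P||Q) = 4.9678 bits, D_KL(Q||P) = 4.0732 bits. The two directions give different values (D_KL(P||Q) exceeds D_KL(Q||P) by 0.8946 bits): KL divergence is asymmetric.

D_KL(P||Q) = Σ P(x) log₂(P(x)/Q(x))

Computing term by term:
  P(1)·log₂(P(1)/Q(1)) = 0.7851·log₂(0.7851/0.0099) = 4.95343
  P(2)·log₂(P(2)/Q(2)) = 0.0741·log₂(0.0741/0.0552) = 0.03148
  P(3)·log₂(P(3)/Q(3)) = 0.0317·log₂(0.0317/0.876) = -0.15179
  P(4)·log₂(P(4)/Q(4)) = 0.0509·log₂(0.0509/0.0099) = 0.12023
  P(5)·log₂(P(5)/Q(5)) = 0.0582·log₂(0.0582/0.049) = 0.01445

D_KL(P||Q) = 4.95343 + 0.03148 - 0.15179 + 0.12023 + 0.01445 = 4.96780 ≈ 4.9678 bits

D_KL(Q||P) = Σ Q(x) log₂(Q(x)/P(x))

Computing term by term:
  Q(1)·log₂(Q(1)/P(1)) = 0.0099·log₂(0.0099/0.7851) = -0.06246
  Q(2)·log₂(Q(2)/P(2)) = 0.0552·log₂(0.0552/0.0741) = -0.02345
  Q(3)·log₂(Q(3)/P(3)) = 0.876·log₂(0.876/0.0317) = 4.19462
  Q(4)·log₂(Q(4)/P(4)) = 0.0099·log₂(0.0099/0.0509) = -0.02339
  Q(5)·log₂(Q(5)/P(5)) = 0.049·log₂(0.049/0.0582) = -0.01216

D_KL(Q||P) = -0.06246 - 0.02345 + 4.19462 - 0.02339 - 0.01216 = 4.07316 ≈ 4.0732 bits

These are NOT equal (difference: 0.8946 bits). KL divergence is asymmetric: D_KL(P||Q) ≠ D_KL(Q||P) in general.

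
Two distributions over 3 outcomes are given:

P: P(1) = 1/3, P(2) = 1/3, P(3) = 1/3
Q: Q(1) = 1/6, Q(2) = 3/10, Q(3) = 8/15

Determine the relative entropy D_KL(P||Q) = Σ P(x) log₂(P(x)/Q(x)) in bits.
0.1580 bits

D_KL(P||Q) = Σ P(x) log₂(P(x)/Q(x))

Computing term by term:
  P(1)·log₂(P(1)/Q(1)) = (1/3)·log₂((1/3)/(1/6)) = 0.33333
  P(2)·log₂(P(2)/Q(2)) = (1/3)·log₂((1/3)/(3/10)) = 0.05067
  P(3)·log₂(P(3)/Q(3)) = (1/3)·log₂((1/3)/(8/15)) = -0.22602

D_KL(P||Q) = 0.33333 + 0.05067 - 0.22602 = 0.15798 ≈ 0.1580 bits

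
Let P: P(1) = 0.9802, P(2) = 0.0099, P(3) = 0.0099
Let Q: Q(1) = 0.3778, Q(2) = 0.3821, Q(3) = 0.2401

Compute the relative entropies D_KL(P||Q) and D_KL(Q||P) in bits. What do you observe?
D_KL(P||Q) = 1.2505 bits, D_KL(Q||P) = 2.5986 bits. The two directions give different values (D_KL(Q||P) exceeds D_KL(P||Q) by 1.3481 bits): KL divergence is asymmetric.

D_KL(P||Q) = Σ P(x) log₂(P(x)/Q(x))

Computing term by term:
  P(1)·log₂(P(1)/Q(1)) = 0.9802·log₂(0.9802/0.3778) = 1.34822
  P(2)·log₂(P(2)/Q(2)) = 0.0099·log₂(0.0099/0.3821) = -0.05218
  P(3)·log₂(P(3)/Q(3)) = 0.0099·log₂(0.0099/0.2401) = -0.04554

D_KL(P||Q) = 1.34822 - 0.05218 - 0.04554 = 1.25050 ≈ 1.2505 bits

D_KL(Q||P) = Σ Q(x) log₂(Q(x)/P(x))

Computing term by term:
  Q(1)·log₂(Q(1)/P(1)) = 0.3778·log₂(0.3778/0.9802) = -0.51965
  Q(2)·log₂(Q(2)/P(2)) = 0.3821·log₂(0.3821/0.0099) = 2.01381
  Q(3)·log₂(Q(3)/P(3)) = 0.2401·log₂(0.2401/0.0099) = 1.10448

D_KL(Q||P) = -0.51965 + 2.01381 + 1.10448 = 2.59864 ≈ 2.5986 bits

These are NOT equal (difference: 1.3481 bits). KL divergence is asymmetric: D_KL(P||Q) ≠ D_KL(Q||P) in general.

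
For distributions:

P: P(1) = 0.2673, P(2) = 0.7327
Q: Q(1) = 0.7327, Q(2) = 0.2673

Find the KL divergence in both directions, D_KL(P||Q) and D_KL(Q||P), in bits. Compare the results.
D_KL(P||Q) = 0.6770 bits, D_KL(Q||P) = 0.6770 bits. The two directions give exactly the same value for this pair.

D_KL(P||Q) = Σ P(x) log₂(P(x)/Q(x))

Computing term by term:
  P(1)·log₂(P(1)/Q(1)) = 0.2673·log₂(0.2673/0.7327) = -0.38886
  P(2)·log₂(P(2)/Q(2)) = 0.7327·log₂(0.7327/0.2673) = 1.06590

D_KL(P||Q) = -0.38886 + 1.06590 = 0.67704 ≈ 0.6770 bits

D_KL(Q||P) = Σ Q(x) log₂(Q(x)/P(x))

Computing term by term:
  Q(1)·log₂(Q(1)/P(1)) = 0.7327·log₂(0.7327/0.2673) = 1.06590
  Q(2)·log₂(Q(2)/P(2)) = 0.2673·log₂(0.2673/0.7327) = -0.38886

D_KL(Q||P) = 1.06590 - 0.38886 = 0.67704 ≈ 0.6770 bits

These ARE equal here. Q is P with outcomes relabeled (Q(1) = P(2), Q(2) = P(1)) by a relabeling that is its own inverse, so the two sums contain exactly the same terms in a different order. This is a special case — KL divergence is not symmetric in general: D_KL(P||Q) ≠ D_KL(Q||P) for most P, Q.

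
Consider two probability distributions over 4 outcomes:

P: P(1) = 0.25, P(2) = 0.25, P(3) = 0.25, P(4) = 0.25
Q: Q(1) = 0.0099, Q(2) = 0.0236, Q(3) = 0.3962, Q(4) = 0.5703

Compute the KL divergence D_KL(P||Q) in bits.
1.5523 bits

D_KL(P||Q) = Σ P(x) log₂(P(x)/Q(x))

Computing term by term:
  P(1)·log₂(P(1)/Q(1)) = 0.25·log₂(0.25/0.0099) = 1.16459
  P(2)·log₂(P(2)/Q(2)) = 0.25·log₂(0.25/0.0236) = 0.85127
  P(3)·log₂(P(3)/Q(3)) = 0.25·log₂(0.25/0.3962) = -0.16608
  P(4)·log₂(P(4)/Q(4)) = 0.25·log₂(0.25/0.5703) = -0.29745

D_KL(P||Q) = 1.16459 + 0.85127 - 0.16608 - 0.29745 = 1.55233 ≈ 1.5523 bits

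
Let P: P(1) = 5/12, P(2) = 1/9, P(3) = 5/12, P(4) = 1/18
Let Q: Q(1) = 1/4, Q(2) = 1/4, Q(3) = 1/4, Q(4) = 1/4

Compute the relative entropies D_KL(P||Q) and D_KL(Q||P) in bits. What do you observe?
D_KL(P||Q) = 0.3636 bits, D_KL(Q||P) = 0.4665 bits. The two directions give different values (D_KL(Q||P) exceeds D_KL(P||Q) by 0.1029 bits): KL divergence is asymmetric.

D_KL(P||Q) = Σ P(x) log₂(P(x)/Q(x))

Computing term by term:
  P(1)·log₂(P(1)/Q(1)) = (5/12)·log₂((5/12)/(1/4)) = 0.30707
  P(2)·log₂(P(2)/Q(2)) = (1/9)·log₂((1/9)/(1/4)) = -0.12999
  P(3)·log₂(P(3)/Q(3)) = (5/12)·log₂((5/12)/(1/4)) = 0.30707
  P(4)·log₂(P(4)/Q(4)) = (1/18)·log₂((1/18)/(1/4)) = -0.12055

D_KL(P||Q) = 0.30707 - 0.12999 + 0.30707 - 0.12055 = 0.36360 ≈ 0.3636 bits

D_KL(Q||P) = Σ Q(x) log₂(Q(x)/P(x))

Computing term by term:
  Q(1)·log₂(Q(1)/P(1)) = (1/4)·log₂((1/4)/(5/12)) = -0.18424
  Q(2)·log₂(Q(2)/P(2)) = (1/4)·log₂((1/4)/(1/9)) = 0.29248
  Q(3)·log₂(Q(3)/P(3)) = (1/4)·log₂((1/4)/(5/12)) = -0.18424
  Q(4)·log₂(Q(4)/P(4)) = (1/4)·log₂((1/4)/(1/18)) = 0.54248

D_KL(Q||P) = -0.18424 + 0.29248 - 0.18424 + 0.54248 = 0.46648 ≈ 0.4665 bits

These are NOT equal (difference: 0.1029 bits). KL divergence is asymmetric: D_KL(P||Q) ≠ D_KL(Q||P) in general.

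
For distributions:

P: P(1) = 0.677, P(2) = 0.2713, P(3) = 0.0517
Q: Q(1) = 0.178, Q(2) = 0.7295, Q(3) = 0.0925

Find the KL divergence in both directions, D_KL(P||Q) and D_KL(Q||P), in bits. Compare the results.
D_KL(P||Q) = 0.8742 bits, D_KL(Q||P) = 0.7756 bits. D_KL(P||Q) is larger than D_KL(Q||P) by 0.0986 bits; the two directions differ.

D_KL(P||Q) = Σ P(x) log₂(P(x)/Q(x))

Computing term by term:
  P(1)·log₂(P(1)/Q(1)) = 0.677·log₂(0.677/0.178) = 1.30477
  P(2)·log₂(P(2)/Q(2)) = 0.2713·log₂(0.2713/0.7295) = -0.38715
  P(3)·log₂(P(3)/Q(3)) = 0.0517·log₂(0.0517/0.0925) = -0.04339

D_KL(P||Q) = 1.30477 - 0.38715 - 0.04339 = 0.87423 ≈ 0.8742 bits

D_KL(Q||P) = Σ Q(x) log₂(Q(x)/P(x))

Computing term by term:
  Q(1)·log₂(Q(1)/P(1)) = 0.178·log₂(0.178/0.677) = -0.34306
  Q(2)·log₂(Q(2)/P(2)) = 0.7295·log₂(0.7295/0.2713) = 1.04101
  Q(3)·log₂(Q(3)/P(3)) = 0.0925·log₂(0.0925/0.0517) = 0.07763

D_KL(Q||P) = -0.34306 + 1.04101 + 0.07763 = 0.77558 ≈ 0.7756 bits

These are NOT equal (difference: 0.0986 bits). KL divergence is asymmetric: D_KL(P||Q) ≠ D_KL(Q||P) in general.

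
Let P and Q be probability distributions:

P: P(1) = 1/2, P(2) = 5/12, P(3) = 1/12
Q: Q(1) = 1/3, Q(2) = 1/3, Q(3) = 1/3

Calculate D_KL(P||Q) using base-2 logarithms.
0.2600 bits

D_KL(P||Q) = Σ P(x) log₂(P(x)/Q(x))

Computing term by term:
  P(1)·log₂(P(1)/Q(1)) = (1/2)·log₂((1/2)/(1/3)) = 0.29248
  P(2)·log₂(P(2)/Q(2)) = (5/12)·log₂((5/12)/(1/3)) = 0.13414
  P(3)·log₂(P(3)/Q(3)) = (1/12)·log₂((1/12)/(1/3)) = -0.16667

D_KL(P||Q) = 0.29248 + 0.13414 - 0.16667 = 0.25995 ≈ 0.2600 bits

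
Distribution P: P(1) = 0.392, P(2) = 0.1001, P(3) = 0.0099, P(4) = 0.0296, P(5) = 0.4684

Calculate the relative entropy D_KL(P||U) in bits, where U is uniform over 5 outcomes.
0.7312 bits

U(i) = 1/5 for all i

D_KL(P||U) = Σ P(x) log₂(P(x) / (1/5))
           = Σ P(x) log₂(P(x)) + log₂(5)
           = log₂(5) - H(P)

H(P) = -Σ P(x) log₂(P(x)):
  -P(1)·log₂(P(1)) = -(0.392)·log₂(0.392) = 0.52962
  -P(2)·log₂(P(2)) = -(0.1001)·log₂(0.1001) = 0.33238
  -P(3)·log₂(P(3)) = -(0.0099)·log₂(0.0099) = 0.06592
  -P(4)·log₂(P(4)) = -(0.0296)·log₂(0.0296) = 0.15032
  -P(5)·log₂(P(5)) = -(0.4684)·log₂(0.4684) = 0.51252
H(P) = 0.52962 + 0.33238 + 0.06592 + 0.15032 + 0.51252 = 1.59076 bits

log₂(5) = 2.32193 bits

D_KL(P||U) = 2.32193 - 1.59076 = 0.73117 ≈ 0.7312 bits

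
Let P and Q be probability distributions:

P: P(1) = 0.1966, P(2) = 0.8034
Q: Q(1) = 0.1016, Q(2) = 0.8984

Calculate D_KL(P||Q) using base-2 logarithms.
0.0577 bits

D_KL(P||Q) = Σ P(x) log₂(P(x)/Q(x))

Computing term by term:
  P(1)·log₂(P(1)/Q(1)) = 0.1966·log₂(0.1966/0.1016) = 0.18723
  P(2)·log₂(P(2)/Q(2)) = 0.8034·log₂(0.8034/0.8984) = -0.12954

D_KL(P||Q) = 0.18723 - 0.12954 = 0.05769 ≈ 0.0577 bits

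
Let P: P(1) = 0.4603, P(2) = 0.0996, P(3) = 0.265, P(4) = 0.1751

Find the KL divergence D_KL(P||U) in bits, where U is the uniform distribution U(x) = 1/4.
0.2054 bits

U(i) = 1/4 for all i

D_KL(P||U) = Σ P(x) log₂(P(x) / (1/4))
           = Σ P(x) log₂(P(x)) + log₂(4)
           = log₂(4) - H(P)

H(P) = -Σ P(x) log₂(P(x)):
  -P(1)·log₂(P(1)) = -(0.4603)·log₂(0.4603) = 0.51524
  -P(2)·log₂(P(2)) = -(0.0996)·log₂(0.0996) = 0.33144
  -P(3)·log₂(P(3)) = -(0.265)·log₂(0.265) = 0.50772
  -P(4)·log₂(P(4)) = -(0.1751)·log₂(0.1751) = 0.44016
H(P) = 0.51524 + 0.33144 + 0.50772 + 0.44016 = 1.79456 bits

log₂(4) = 2.00000 bits

D_KL(P||U) = 2.00000 - 1.79456 = 0.20544 ≈ 0.2054 bits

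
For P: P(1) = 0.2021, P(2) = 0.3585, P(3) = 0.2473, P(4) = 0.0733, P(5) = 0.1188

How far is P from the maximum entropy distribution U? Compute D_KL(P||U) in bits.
0.1852 bits

U(i) = 1/5 for all i

D_KL(P||U) = Σ P(x) log₂(P(x) / (1/5))
           = Σ P(x) log₂(P(x)) + log₂(5)
           = log₂(5) - H(P)

H(P) = -Σ P(x) log₂(P(x)):
  -P(1)·log₂(P(1)) = -(0.2021)·log₂(0.2021) = 0.46622
  -P(2)·log₂(P(2)) = -(0.3585)·log₂(0.3585) = 0.53056
  -P(3)·log₂(P(3)) = -(0.2473)·log₂(0.2473) = 0.49847
  -P(4)·log₂(P(4)) = -(0.0733)·log₂(0.0733) = 0.27634
  -P(5)·log₂(P(5)) = -(0.1188)·log₂(0.1188) = 0.36512
H(P) = 0.46622 + 0.53056 + 0.49847 + 0.27634 + 0.36512 = 2.13671 bits

log₂(5) = 2.32193 bits

D_KL(P||U) = 2.32193 - 2.13671 = 0.18522 ≈ 0.1852 bits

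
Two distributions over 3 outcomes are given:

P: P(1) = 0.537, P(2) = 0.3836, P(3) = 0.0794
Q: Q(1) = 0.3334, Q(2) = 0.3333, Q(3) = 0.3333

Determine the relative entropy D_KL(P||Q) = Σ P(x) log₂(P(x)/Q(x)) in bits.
0.2827 bits

D_KL(P||Q) = Σ P(x) log₂(P(x)/Q(x))

Computing term by term:
  P(1)·log₂(P(1)/Q(1)) = 0.537·log₂(0.537/0.3334) = 0.36928
  P(2)·log₂(P(2)/Q(2)) = 0.3836·log₂(0.3836/0.3333) = 0.07779
  P(3)·log₂(P(3)/Q(3)) = 0.0794·log₂(0.0794/0.3333) = -0.16433

D_KL(P||Q) = 0.36928 + 0.07779 - 0.16433 = 0.28274 ≈ 0.2827 bits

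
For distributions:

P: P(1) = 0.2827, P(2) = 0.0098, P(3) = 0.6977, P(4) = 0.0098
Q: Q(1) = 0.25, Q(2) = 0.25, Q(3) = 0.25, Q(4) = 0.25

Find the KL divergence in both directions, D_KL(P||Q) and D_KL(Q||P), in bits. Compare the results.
D_KL(P||Q) = 0.9916 bits, D_KL(Q||P) = 1.9220 bits. D_KL(Q||P) is larger than D_KL(P||Q) by 0.9304 bits; the two directions differ.

D_KL(P||Q) = Σ P(x) log₂(P(x)/Q(x))

Computing term by term:
  P(1)·log₂(P(1)/Q(1)) = 0.2827·log₂(0.2827/0.25) = 0.05014
  P(2)·log₂(P(2)/Q(2)) = 0.0098·log₂(0.0098/0.25) = -0.04580
  P(3)·log₂(P(3)/Q(3)) = 0.6977·log₂(0.6977/0.25) = 1.03307
  P(4)·log₂(P(4)/Q(4)) = 0.0098·log₂(0.0098/0.25) = -0.04580

D_KL(P||Q) = 0.05014 - 0.04580 + 1.03307 - 0.04580 = 0.99161 ≈ 0.9916 bits

D_KL(Q||P) = Σ Q(x) log₂(Q(x)/P(x))

Computing term by term:
  Q(1)·log₂(Q(1)/P(1)) = 0.25·log₂(0.25/0.2827) = -0.04434
  Q(2)·log₂(Q(2)/P(2)) = 0.25·log₂(0.25/0.0098) = 1.16825
  Q(3)·log₂(Q(3)/P(3)) = 0.25·log₂(0.25/0.6977) = -0.37017
  Q(4)·log₂(Q(4)/P(4)) = 0.25·log₂(0.25/0.0098) = 1.16825

D_KL(Q||P) = -0.04434 + 1.16825 - 0.37017 + 1.16825 = 1.92199 ≈ 1.9220 bits

These are NOT equal (difference: 0.9304 bits). KL divergence is asymmetric: D_KL(P||Q) ≠ D_KL(Q||P) in general.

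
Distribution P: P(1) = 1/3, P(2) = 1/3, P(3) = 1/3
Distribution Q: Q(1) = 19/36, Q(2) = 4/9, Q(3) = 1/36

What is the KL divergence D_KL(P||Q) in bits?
0.8357 bits

D_KL(P||Q) = Σ P(x) log₂(P(x)/Q(x))

Computing term by term:
  P(1)·log₂(P(1)/Q(1)) = (1/3)·log₂((1/3)/(19/36)) = -0.22099
  P(2)·log₂(P(2)/Q(2)) = (1/3)·log₂((1/3)/(4/9)) = -0.13835
  P(3)·log₂(P(3)/Q(3)) = (1/3)·log₂((1/3)/(1/36)) = 1.19499

D_KL(P||Q) = -0.22099 - 0.13835 + 1.19499 = 0.83565 ≈ 0.8357 bits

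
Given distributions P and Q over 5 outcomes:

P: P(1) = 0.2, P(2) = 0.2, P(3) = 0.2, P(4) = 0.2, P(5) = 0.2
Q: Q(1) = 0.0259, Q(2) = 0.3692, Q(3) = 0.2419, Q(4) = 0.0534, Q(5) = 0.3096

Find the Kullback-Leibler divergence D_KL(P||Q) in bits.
0.6130 bits

D_KL(P||Q) = Σ P(x) log₂(P(x)/Q(x))

Computing term by term:
  P(1)·log₂(P(1)/Q(1)) = 0.2·log₂(0.2/0.0259) = 0.58980
  P(2)·log₂(P(2)/Q(2)) = 0.2·log₂(0.2/0.3692) = -0.17688
  P(3)·log₂(P(3)/Q(3)) = 0.2·log₂(0.2/0.2419) = -0.05488
  P(4)·log₂(P(4)/Q(4)) = 0.2·log₂(0.2/0.0534) = 0.38102
  P(5)·log₂(P(5)/Q(5)) = 0.2·log₂(0.2/0.3096) = -0.12608

D_KL(P||Q) = 0.58980 - 0.17688 - 0.05488 + 0.38102 - 0.12608 = 0.61298 ≈ 0.6130 bits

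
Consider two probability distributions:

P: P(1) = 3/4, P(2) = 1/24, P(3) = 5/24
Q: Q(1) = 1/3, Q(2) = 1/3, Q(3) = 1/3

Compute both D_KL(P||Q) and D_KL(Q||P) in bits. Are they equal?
D_KL(P||Q) = 0.6112 bits, D_KL(Q||P) = 0.8360 bits. No, they are not equal.

D_KL(P||Q) = Σ P(x) log₂(P(x)/Q(x))

Computing term by term:
  P(1)·log₂(P(1)/Q(1)) = (3/4)·log₂((3/4)/(1/3)) = 0.87744
  P(2)·log₂(P(2)/Q(2)) = (1/24)·log₂((1/24)/(1/3)) = -0.12500
  P(3)·log₂(P(3)/Q(3)) = (5/24)·log₂((5/24)/(1/3)) = -0.14126

D_KL(P||Q) = 0.87744 - 0.12500 - 0.14126 = 0.61118 ≈ 0.6112 bits

D_KL(Q||P) = Σ Q(x) log₂(Q(x)/P(x))

Computing term by term:
  Q(1)·log₂(Q(1)/P(1)) = (1/3)·log₂((1/3)/(3/4)) = -0.38998
  Q(2)·log₂(Q(2)/P(2)) = (1/3)·log₂((1/3)/(1/24)) = 1.00000
  Q(3)·log₂(Q(3)/P(3)) = (1/3)·log₂((1/3)/(5/24)) = 0.22602

D_KL(Q||P) = -0.38998 + 1.00000 + 0.22602 = 0.83604 ≈ 0.8360 bits

These are NOT equal (difference: 0.2248 bits). KL divergence is asymmetric: D_KL(P||Q) ≠ D_KL(Q||P) in general.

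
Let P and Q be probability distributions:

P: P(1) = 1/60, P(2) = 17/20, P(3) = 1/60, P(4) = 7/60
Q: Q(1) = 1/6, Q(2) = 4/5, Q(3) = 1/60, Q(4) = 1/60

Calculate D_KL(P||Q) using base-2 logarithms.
0.3465 bits

D_KL(P||Q) = Σ P(x) log₂(P(x)/Q(x))

Computing term by term:
  P(1)·log₂(P(1)/Q(1)) = (1/60)·log₂((1/60)/(1/6)) = -0.05537
  P(2)·log₂(P(2)/Q(2)) = (17/20)·log₂((17/20)/(4/5)) = 0.07434
  P(3)·log₂(P(3)/Q(3)) = (1/60)·log₂((1/60)/(1/60)) = 0.00000
  P(4)·log₂(P(4)/Q(4)) = (7/60)·log₂((7/60)/(1/60)) = 0.32752

D_KL(P||Q) = -0.05537 + 0.07434 + 0.00000 + 0.32752 = 0.34649 ≈ 0.3465 bits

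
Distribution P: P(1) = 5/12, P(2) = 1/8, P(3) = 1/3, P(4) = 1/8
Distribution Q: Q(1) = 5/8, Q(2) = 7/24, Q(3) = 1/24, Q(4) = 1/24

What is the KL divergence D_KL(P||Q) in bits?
0.8016 bits

D_KL(P||Q) = Σ P(x) log₂(P(x)/Q(x))

Computing term by term:
  P(1)·log₂(P(1)/Q(1)) = (5/12)·log₂((5/12)/(5/8)) = -0.24373
  P(2)·log₂(P(2)/Q(2)) = (1/8)·log₂((1/8)/(7/24)) = -0.15280
  P(3)·log₂(P(3)/Q(3)) = (1/3)·log₂((1/3)/(1/24)) = 1.00000
  P(4)·log₂(P(4)/Q(4)) = (1/8)·log₂((1/8)/(1/24)) = 0.19812

D_KL(P||Q) = -0.24373 - 0.15280 + 1.00000 + 0.19812 = 0.80159 ≈ 0.8016 bits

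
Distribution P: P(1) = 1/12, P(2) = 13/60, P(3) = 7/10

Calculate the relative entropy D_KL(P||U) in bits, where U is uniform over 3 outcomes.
0.4480 bits

U(i) = 1/3 for all i

D_KL(P||U) = Σ P(x) log₂(P(x) / (1/3))
           = Σ P(x) log₂(P(x)) + log₂(3)
           = log₂(3) - H(P)

H(P) = -Σ P(x) log₂(P(x)):
  -P(1)·log₂(P(1)) = -(1/12)·log₂(1/12) = 0.29875
  -P(2)·log₂(P(2)) = -(13/60)·log₂(13/60) = 0.47806
  -P(3)·log₂(P(3)) = -(7/10)·log₂(7/10) = 0.36020
H(P) = 0.29875 + 0.47806 + 0.36020 = 1.13701 bits

log₂(3) = 1.58496 bits

D_KL(P||U) = 1.58496 - 1.13701 = 0.44795 ≈ 0.4480 bits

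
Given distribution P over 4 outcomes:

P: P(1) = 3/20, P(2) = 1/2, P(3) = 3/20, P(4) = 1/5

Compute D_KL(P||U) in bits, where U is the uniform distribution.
0.2145 bits

U(i) = 1/4 for all i

D_KL(P||U) = Σ P(x) log₂(P(x) / (1/4))
           = Σ P(x) log₂(P(x)) + log₂(4)
           = log₂(4) - H(P)

H(P) = -Σ P(x) log₂(P(x)):
  -P(1)·log₂(P(1)) = -(3/20)·log₂(3/20) = 0.41054
  -P(2)·log₂(P(2)) = -(1/2)·log₂(1/2) = 0.50000
  -P(3)·log₂(P(3)) = -(3/20)·log₂(3/20) = 0.41054
  -P(4)·log₂(P(4)) = -(1/5)·log₂(1/5) = 0.46439
H(P) = 0.41054 + 0.50000 + 0.41054 + 0.46439 = 1.78547 bits

log₂(4) = 2.00000 bits

D_KL(P||U) = 2.00000 - 1.78547 = 0.21453 ≈ 0.2145 bits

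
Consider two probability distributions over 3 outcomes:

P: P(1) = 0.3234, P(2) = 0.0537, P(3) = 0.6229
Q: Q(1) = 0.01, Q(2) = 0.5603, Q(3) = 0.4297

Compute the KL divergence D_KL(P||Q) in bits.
1.7739 bits

D_KL(P||Q) = Σ P(x) log₂(P(x)/Q(x))

Computing term by term:
  P(1)·log₂(P(1)/Q(1)) = 0.3234·log₂(0.3234/0.01) = 1.62193
  P(2)·log₂(P(2)/Q(2)) = 0.0537·log₂(0.0537/0.5603) = -0.18168
  P(3)·log₂(P(3)/Q(3)) = 0.6229·log₂(0.6229/0.4297) = 0.33367

D_KL(P||Q) = 1.62193 - 0.18168 + 0.33367 = 1.77392 ≈ 1.7739 bits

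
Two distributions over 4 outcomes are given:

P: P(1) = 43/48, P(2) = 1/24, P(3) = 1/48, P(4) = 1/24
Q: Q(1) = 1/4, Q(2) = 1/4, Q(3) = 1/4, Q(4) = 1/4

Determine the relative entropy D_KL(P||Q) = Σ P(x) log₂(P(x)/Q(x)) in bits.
1.3594 bits

D_KL(P||Q) = Σ P(x) log₂(P(x)/Q(x))

Computing term by term:
  P(1)·log₂(P(1)/Q(1)) = (43/48)·log₂((43/48)/(1/4)) = 1.64950
  P(2)·log₂(P(2)/Q(2)) = (1/24)·log₂((1/24)/(1/4)) = -0.10771
  P(3)·log₂(P(3)/Q(3)) = (1/48)·log₂((1/48)/(1/4)) = -0.07469
  P(4)·log₂(P(4)/Q(4)) = (1/24)·log₂((1/24)/(1/4)) = -0.10771

D_KL(P||Q) = 1.64950 - 0.10771 - 0.07469 - 0.10771 = 1.35939 ≈ 1.3594 bits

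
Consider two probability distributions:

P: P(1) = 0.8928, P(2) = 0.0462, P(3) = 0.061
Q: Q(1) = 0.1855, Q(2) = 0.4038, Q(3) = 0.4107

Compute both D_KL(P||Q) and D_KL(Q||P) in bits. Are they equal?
D_KL(P||Q) = 1.7116 bits, D_KL(Q||P) = 1.9724 bits. No, they are not equal.

D_KL(P||Q) = Σ P(x) log₂(P(x)/Q(x))

Computing term by term:
  P(1)·log₂(P(1)/Q(1)) = 0.8928·log₂(0.8928/0.1855) = 2.02390
  P(2)·log₂(P(2)/Q(2)) = 0.0462·log₂(0.0462/0.4038) = -0.14450
  P(3)·log₂(P(3)/Q(3)) = 0.061·log₂(0.061/0.4107) = -0.16782

D_KL(P||Q) = 2.02390 - 0.14450 - 0.16782 = 1.71158 ≈ 1.7116 bits

D_KL(Q||P) = Σ Q(x) log₂(Q(x)/P(x))

Computing term by term:
  Q(1)·log₂(Q(1)/P(1)) = 0.1855·log₂(0.1855/0.8928) = -0.42051
  Q(2)·log₂(Q(2)/P(2)) = 0.4038·log₂(0.4038/0.0462) = 1.26296
  Q(3)·log₂(Q(3)/P(3)) = 0.4107·log₂(0.4107/0.061) = 1.12992

D_KL(Q||P) = -0.42051 + 1.26296 + 1.12992 = 1.97237 ≈ 1.9724 bits

These are NOT equal (difference: 0.2608 bits). KL divergence is asymmetric: D_KL(P||Q) ≠ D_KL(Q||P) in general.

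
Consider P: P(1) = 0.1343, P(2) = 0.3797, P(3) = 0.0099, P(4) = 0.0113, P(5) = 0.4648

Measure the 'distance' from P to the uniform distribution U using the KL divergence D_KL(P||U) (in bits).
0.7497 bits

U(i) = 1/5 for all i

D_KL(P||U) = Σ P(x) log₂(P(x) / (1/5))
           = Σ P(x) log₂(P(x)) + log₂(5)
           = log₂(5) - H(P)

H(P) = -Σ P(x) log₂(P(x)):
  -P(1)·log₂(P(1)) = -(0.1343)·log₂(0.1343) = 0.38900
  -P(2)·log₂(P(2)) = -(0.3797)·log₂(0.3797) = 0.53047
  -P(3)·log₂(P(3)) = -(0.0099)·log₂(0.0099) = 0.06592
  -P(4)·log₂(P(4)) = -(0.0113)·log₂(0.0113) = 0.07308
  -P(5)·log₂(P(5)) = -(0.4648)·log₂(0.4648) = 0.51375
H(P) = 0.38900 + 0.53047 + 0.06592 + 0.07308 + 0.51375 = 1.57222 bits

log₂(5) = 2.32193 bits

D_KL(P||U) = 2.32193 - 1.57222 = 0.74971 ≈ 0.7497 bits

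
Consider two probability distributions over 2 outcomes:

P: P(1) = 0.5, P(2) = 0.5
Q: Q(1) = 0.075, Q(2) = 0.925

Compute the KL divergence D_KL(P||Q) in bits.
0.9247 bits

D_KL(P||Q) = Σ P(x) log₂(P(x)/Q(x))

Computing term by term:
  P(1)·log₂(P(1)/Q(1)) = 0.5·log₂(0.5/0.075) = 1.36848
  P(2)·log₂(P(2)/Q(2)) = 0.5·log₂(0.5/0.925) = -0.44376

D_KL(P||Q) = 1.36848 - 0.44376 = 0.92472 ≈ 0.9247 bits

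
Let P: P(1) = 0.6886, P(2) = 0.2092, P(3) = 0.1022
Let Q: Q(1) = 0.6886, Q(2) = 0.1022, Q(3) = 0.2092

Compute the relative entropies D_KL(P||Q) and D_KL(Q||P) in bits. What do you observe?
D_KL(P||Q) = 0.1106 bits, D_KL(Q||P) = 0.1106 bits. The two directions give the same value here, because Q is a self-inverse relabeling of P; in general KL divergence is asymmetric.

D_KL(P||Q) = Σ P(x) log₂(P(x)/Q(x))

Computing term by term:
  P(1)·log₂(P(1)/Q(1)) = 0.6886·log₂(0.6886/0.6886) = 0.00000
  P(2)·log₂(P(2)/Q(2)) = 0.2092·log₂(0.2092/0.1022) = 0.21621
  P(3)·log₂(P(3)/Q(3)) = 0.1022·log₂(0.1022/0.2092) = -0.10562

D_KL(P||Q) = 0.00000 + 0.21621 - 0.10562 = 0.11059 ≈ 0.1106 bits

D_KL(Q||P) = Σ Q(x) log₂(Q(x)/P(x))

Computing term by term:
  Q(1)·log₂(Q(1)/P(1)) = 0.6886·log₂(0.6886/0.6886) = 0.00000
  Q(2)·log₂(Q(2)/P(2)) = 0.1022·log₂(0.1022/0.2092) = -0.10562
  Q(3)·log₂(Q(3)/P(3)) = 0.2092·log₂(0.2092/0.1022) = 0.21621

D_KL(Q||P) = 0.00000 - 0.10562 + 0.21621 = 0.11059 ≈ 0.1106 bits

These ARE equal here. Q is P with outcomes relabeled (Q(2) = P(3), Q(3) = P(2)) by a relabeling that is its own inverse, so the two sums contain exactly the same terms in a different order. This is a special case — KL divergence is not symmetric in general: D_KL(P||Q) ≠ D_KL(Q||P) for most P, Q.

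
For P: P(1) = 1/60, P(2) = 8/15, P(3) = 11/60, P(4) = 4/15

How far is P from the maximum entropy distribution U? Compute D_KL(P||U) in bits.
0.4607 bits

U(i) = 1/4 for all i

D_KL(P||U) = Σ P(x) log₂(P(x) / (1/4))
           = Σ P(x) log₂(P(x)) + log₂(4)
           = log₂(4) - H(P)

H(P) = -Σ P(x) log₂(P(x)):
  -P(1)·log₂(P(1)) = -(1/60)·log₂(1/60) = 0.09845
  -P(2)·log₂(P(2)) = -(8/15)·log₂(8/15) = 0.48367
  -P(3)·log₂(P(3)) = -(11/60)·log₂(11/60) = 0.44870
  -P(4)·log₂(P(4)) = -(4/15)·log₂(4/15) = 0.50850
H(P) = 0.09845 + 0.48367 + 0.44870 + 0.50850 = 1.53932 bits

log₂(4) = 2.00000 bits

D_KL(P||U) = 2.00000 - 1.53932 = 0.46068 ≈ 0.4607 bits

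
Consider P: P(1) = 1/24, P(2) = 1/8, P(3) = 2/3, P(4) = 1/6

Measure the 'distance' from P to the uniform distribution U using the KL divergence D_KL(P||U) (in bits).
0.6132 bits

U(i) = 1/4 for all i

D_KL(P||U) = Σ P(x) log₂(P(x) / (1/4))
           = Σ P(x) log₂(P(x)) + log₂(4)
           = log₂(4) - H(P)

H(P) = -Σ P(x) log₂(P(x)):
  -P(1)·log₂(P(1)) = -(1/24)·log₂(1/24) = 0.19104
  -P(2)·log₂(P(2)) = -(1/8)·log₂(1/8) = 0.37500
  -P(3)·log₂(P(3)) = -(2/3)·log₂(2/3) = 0.38998
  -P(4)·log₂(P(4)) = -(1/6)·log₂(1/6) = 0.43083
H(P) = 0.19104 + 0.37500 + 0.38998 + 0.43083 = 1.38685 bits

log₂(4) = 2.00000 bits

D_KL(P||U) = 2.00000 - 1.38685 = 0.61315 ≈ 0.6132 bits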